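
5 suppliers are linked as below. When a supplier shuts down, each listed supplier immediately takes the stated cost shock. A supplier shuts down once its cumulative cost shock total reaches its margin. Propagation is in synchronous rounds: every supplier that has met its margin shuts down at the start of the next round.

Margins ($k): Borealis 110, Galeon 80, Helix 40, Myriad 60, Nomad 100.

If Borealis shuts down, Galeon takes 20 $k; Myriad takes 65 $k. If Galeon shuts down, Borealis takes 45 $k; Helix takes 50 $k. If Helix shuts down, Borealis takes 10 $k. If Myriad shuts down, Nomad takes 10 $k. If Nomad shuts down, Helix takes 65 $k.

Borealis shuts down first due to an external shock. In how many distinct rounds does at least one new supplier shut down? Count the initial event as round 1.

2

Round 1 — Borealis shuts down (initial).
  Galeon: +20 → 20 < 80
  Myriad: +65 → 65 ≥ 60
Round 2 — Myriad shuts down.
  Nomad: +10 → 10 < 100
No further shutdowns.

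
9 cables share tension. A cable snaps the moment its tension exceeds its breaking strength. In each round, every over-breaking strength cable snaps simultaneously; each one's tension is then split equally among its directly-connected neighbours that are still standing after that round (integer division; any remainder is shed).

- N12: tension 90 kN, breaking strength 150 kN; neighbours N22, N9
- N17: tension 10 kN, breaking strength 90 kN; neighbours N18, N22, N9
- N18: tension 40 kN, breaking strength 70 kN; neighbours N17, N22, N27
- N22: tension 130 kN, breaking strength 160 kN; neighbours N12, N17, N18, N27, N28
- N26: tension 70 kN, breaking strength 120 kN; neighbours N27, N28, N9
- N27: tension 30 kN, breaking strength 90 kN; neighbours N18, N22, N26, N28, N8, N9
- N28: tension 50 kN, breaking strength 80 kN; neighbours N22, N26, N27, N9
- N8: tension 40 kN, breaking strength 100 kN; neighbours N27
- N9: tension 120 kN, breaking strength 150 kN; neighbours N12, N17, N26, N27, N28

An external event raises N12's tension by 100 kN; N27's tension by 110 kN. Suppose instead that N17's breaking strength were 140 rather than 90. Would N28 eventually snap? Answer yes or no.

With N17's breaking strength at 140:
Round 1 — N12 at 190 > 150; N27 at 140 > 90. N12, N27 snap.
  N12 sheds 190 kN to N22, N9: 95 each.
    N22: 130+95 = 225 > 160
    N9: 120+95 = 215 > 150
  N27 sheds 140 kN to N18, N22, N26, N28, N8, N9: 23 each (2 lost).
    N18: 40+23 = 63 ≤ 70
    N22: 225+23 = 248 > 160
    N26: 70+23 = 93 ≤ 120
    N28: 50+23 = 73 ≤ 80
    N8: 40+23 = 63 ≤ 100
    N9: 215+23 = 238 > 150
Round 2 — N22, N9 snap.
  N22 sheds 248 kN to N17, N18, N28: 82 each (2 lost).
    N17: 10+82 = 92 ≤ 140
    N18: 63+82 = 145 > 70
    N28: 73+82 = 155 > 80
  N9 sheds 238 kN to N17, N26, N28: 79 each (1 lost).
    N17: 92+79 = 171 > 140
    N26: 93+79 = 172 > 120
    N28: 155+79 = 234 > 80
Round 3 — N17, N18, N26, N28 snap.
  N17 sheds 171 kN: no online neighbours, lost.
  N18 sheds 145 kN: no online neighbours, lost.
  N26 sheds 172 kN: no online neighbours, lost.
  N28 sheds 234 kN: no online neighbours, lost.
No further breaks.

yes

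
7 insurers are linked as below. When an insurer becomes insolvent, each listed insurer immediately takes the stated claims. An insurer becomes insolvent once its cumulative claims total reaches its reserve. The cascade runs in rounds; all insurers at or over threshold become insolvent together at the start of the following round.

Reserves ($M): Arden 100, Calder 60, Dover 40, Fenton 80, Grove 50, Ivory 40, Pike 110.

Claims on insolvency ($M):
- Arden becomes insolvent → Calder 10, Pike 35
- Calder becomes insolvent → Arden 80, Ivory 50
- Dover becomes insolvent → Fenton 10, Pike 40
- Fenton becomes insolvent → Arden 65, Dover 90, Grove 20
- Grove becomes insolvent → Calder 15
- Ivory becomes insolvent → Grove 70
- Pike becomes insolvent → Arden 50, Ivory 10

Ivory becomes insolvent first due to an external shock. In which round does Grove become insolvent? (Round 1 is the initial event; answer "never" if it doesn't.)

2

Round 1 — Ivory becomes insolvent (initial).
  Grove: +70 → 70 ≥ 50
Round 2 — Grove becomes insolvent.
  Calder: +15 → 15 < 60
No further insolvencies.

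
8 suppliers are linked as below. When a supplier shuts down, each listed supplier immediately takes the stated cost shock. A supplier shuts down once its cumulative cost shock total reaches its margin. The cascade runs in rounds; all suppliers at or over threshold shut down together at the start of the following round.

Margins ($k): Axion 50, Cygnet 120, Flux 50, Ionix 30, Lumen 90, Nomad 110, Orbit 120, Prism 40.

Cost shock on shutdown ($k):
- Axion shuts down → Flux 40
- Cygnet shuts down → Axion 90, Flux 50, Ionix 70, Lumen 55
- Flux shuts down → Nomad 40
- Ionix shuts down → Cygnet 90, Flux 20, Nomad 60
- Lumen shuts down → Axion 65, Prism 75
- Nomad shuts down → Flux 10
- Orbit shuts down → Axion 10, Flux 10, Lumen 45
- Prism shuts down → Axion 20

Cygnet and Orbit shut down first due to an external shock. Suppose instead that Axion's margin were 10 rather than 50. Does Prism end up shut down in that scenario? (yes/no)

yes

With Axion's margin at 10:
Round 1 — Cygnet, Orbit shut down (initial).
  Axion: +90+10 → 100 ≥ 10
  Flux: +50+10 → 60 ≥ 50
  Ionix: +70 → 70 ≥ 30
  Lumen: +55+45 → 100 ≥ 90
Round 2 — Axion, Flux, Ionix, Lumen shut down.
  Nomad: +40+60 → 100 < 110
  Prism: +75 → 75 ≥ 40
Round 3 — Prism shuts down.
No further shutdowns.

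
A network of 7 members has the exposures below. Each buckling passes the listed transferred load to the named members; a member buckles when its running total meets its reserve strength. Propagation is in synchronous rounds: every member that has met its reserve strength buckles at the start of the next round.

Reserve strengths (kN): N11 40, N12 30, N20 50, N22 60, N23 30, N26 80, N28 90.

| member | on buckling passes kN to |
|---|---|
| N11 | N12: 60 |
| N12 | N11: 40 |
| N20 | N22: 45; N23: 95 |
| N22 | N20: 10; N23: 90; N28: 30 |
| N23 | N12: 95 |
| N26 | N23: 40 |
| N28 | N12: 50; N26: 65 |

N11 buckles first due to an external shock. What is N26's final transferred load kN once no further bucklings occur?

0

Round 1 — N11 buckles (initial).
  N12: +60 → 60 ≥ 30
Round 2 — N12 buckles.
No further bucklings.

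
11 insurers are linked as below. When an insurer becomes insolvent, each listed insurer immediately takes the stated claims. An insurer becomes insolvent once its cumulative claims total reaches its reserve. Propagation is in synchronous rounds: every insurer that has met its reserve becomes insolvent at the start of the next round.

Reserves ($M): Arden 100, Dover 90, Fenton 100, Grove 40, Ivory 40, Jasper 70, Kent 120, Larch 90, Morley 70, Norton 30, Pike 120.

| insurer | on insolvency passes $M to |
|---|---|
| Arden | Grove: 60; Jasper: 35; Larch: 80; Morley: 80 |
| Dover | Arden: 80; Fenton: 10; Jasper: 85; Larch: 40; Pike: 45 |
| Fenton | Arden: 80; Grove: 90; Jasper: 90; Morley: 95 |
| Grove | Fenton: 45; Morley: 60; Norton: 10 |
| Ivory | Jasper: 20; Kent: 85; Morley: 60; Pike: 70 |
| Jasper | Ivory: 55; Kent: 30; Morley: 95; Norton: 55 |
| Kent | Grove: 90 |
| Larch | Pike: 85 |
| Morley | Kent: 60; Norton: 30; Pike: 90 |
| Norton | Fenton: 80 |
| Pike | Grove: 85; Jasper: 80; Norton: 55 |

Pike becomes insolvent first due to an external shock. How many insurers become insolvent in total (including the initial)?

Round 1 — Pike becomes insolvent (initial).
  Grove: +85 → 85 ≥ 40
  Jasper: +80 → 80 ≥ 70
  Norton: +55 → 55 ≥ 30
Round 2 — Grove, Jasper, Norton become insolvent.
  Fenton: +45+80 → 125 ≥ 100
  Ivory: +55 → 55 ≥ 40
  Kent: +30 → 30 < 120
  Morley: +60+95 → 155 ≥ 70
Round 3 — Fenton, Ivory, Morley become insolvent.
  Arden: +80 → 80 < 100
  Kent: +85+60 → 175 ≥ 120
Round 4 — Kent becomes insolvent.
No further insolvencies.

8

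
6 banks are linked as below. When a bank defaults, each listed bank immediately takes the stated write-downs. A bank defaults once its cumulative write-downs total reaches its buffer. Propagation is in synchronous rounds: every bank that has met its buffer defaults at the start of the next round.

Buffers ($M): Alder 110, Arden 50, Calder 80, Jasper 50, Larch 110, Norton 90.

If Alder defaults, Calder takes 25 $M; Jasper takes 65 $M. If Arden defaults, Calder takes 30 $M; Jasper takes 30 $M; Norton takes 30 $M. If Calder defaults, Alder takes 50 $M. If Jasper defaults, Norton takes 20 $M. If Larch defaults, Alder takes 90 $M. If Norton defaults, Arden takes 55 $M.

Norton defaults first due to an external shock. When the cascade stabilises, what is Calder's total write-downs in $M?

Round 1 — Norton defaults (initial).
  Arden: +55 → 55 ≥ 50
Round 2 — Arden defaults.
  Calder: +30 → 30 < 80
  Jasper: +30 → 30 < 50
No further defaults.

30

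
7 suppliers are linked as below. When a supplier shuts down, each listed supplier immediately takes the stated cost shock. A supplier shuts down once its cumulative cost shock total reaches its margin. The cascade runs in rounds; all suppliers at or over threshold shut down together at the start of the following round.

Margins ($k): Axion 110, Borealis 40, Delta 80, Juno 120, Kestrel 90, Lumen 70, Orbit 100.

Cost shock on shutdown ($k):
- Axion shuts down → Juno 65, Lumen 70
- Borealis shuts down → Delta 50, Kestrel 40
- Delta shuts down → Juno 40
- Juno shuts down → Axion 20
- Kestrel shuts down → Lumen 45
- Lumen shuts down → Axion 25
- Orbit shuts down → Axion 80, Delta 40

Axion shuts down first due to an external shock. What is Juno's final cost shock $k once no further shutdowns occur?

65

Round 1 — Axion shuts down (initial).
  Juno: +65 → 65 < 120
  Lumen: +70 → 70 ≥ 70
Round 2 — Lumen shuts down.
No further shutdowns.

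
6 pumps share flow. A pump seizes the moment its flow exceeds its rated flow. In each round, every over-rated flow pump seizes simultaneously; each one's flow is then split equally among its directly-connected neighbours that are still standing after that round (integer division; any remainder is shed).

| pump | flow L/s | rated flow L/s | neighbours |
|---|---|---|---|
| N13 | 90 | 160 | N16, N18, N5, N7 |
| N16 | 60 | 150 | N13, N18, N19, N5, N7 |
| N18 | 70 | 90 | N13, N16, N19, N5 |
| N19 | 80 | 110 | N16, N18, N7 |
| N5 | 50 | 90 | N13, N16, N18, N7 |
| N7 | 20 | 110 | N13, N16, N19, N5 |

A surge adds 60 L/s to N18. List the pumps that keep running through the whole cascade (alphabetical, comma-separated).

N13, N16, N5, N7

Round 1 — N18 at 130 > 90. N18 seizes.
  N18 sheds 130 L/s to N13, N16, N19, N5: 32 each (2 lost).
    N13: 90+32 = 122 ≤ 160
    N16: 60+32 = 92 ≤ 150
    N19: 80+32 = 112 > 110
    N5: 50+32 = 82 ≤ 90
Round 2 — N19 seizes.
  N19 sheds 112 L/s to N16, N7: 56 each.
    N16: 92+56 = 148 ≤ 150
    N7: 20+56 = 76 ≤ 110
No further seizures.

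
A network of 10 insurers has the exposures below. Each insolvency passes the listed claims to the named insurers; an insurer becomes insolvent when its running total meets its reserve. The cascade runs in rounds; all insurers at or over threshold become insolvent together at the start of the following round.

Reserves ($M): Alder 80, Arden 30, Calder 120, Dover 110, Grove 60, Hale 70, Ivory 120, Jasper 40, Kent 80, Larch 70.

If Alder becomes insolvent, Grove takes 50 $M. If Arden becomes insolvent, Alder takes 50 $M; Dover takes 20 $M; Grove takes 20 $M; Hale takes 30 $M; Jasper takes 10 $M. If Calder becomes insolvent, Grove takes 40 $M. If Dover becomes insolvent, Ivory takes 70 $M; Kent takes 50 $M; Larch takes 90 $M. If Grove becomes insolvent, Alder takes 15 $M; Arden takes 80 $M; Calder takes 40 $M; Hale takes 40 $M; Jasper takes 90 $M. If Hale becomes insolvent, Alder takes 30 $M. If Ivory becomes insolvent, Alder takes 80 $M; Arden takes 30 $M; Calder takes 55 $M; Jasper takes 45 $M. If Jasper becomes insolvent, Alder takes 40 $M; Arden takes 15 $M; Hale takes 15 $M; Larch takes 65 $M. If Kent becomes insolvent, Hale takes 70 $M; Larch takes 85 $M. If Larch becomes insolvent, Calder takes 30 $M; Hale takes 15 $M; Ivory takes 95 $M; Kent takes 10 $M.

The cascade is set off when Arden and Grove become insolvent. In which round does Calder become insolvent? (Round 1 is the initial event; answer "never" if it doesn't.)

never

Round 1 — Arden, Grove become insolvent (initial).
  Alder: +50+15 → 65 < 80
  Calder: +40 → 40 < 120
  Dover: +20 → 20 < 110
  Hale: +30+40 → 70 ≥ 70
  Jasper: +10+90 → 100 ≥ 40
Round 2 — Hale, Jasper become insolvent.
  Alder: +30+40 → 135 ≥ 80
  Larch: +65 → 65 < 70
Round 3 — Alder becomes insolvent.
No further insolvencies.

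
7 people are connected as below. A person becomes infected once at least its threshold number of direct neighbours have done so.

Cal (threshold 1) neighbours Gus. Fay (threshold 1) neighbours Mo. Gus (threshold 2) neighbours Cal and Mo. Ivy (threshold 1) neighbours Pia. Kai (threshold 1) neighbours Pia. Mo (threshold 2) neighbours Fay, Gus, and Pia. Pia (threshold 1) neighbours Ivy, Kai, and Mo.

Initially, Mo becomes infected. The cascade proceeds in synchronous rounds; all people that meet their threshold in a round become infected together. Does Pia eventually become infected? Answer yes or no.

Round 1 — Mo becomes infected (initial).
Round 2 — checking thresholds:
  Fay: 1 of 1 neighbours ≥ 1, becomes infected.
  Gus: 1 of 2 neighbours < 2, holds.
  Pia: 1 of 3 neighbours ≥ 1, becomes infected.
Round 3 — checking thresholds:
  Gus: 1 of 2 neighbours < 2, holds.
  Ivy: 1 of 1 neighbours ≥ 1, becomes infected.
  Kai: 1 of 1 neighbours ≥ 1, becomes infected.
Round 4 — no new infections; cascade stops.

yes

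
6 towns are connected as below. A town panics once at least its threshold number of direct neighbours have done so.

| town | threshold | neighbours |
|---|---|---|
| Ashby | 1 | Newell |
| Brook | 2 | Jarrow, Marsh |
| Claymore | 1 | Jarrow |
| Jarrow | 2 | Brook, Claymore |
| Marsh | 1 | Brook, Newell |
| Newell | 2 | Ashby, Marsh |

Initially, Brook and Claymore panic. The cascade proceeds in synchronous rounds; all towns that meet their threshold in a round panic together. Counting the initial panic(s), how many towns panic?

4

Round 1 — Brook, Claymore panic (initial).
Round 2 — checking thresholds:
  Jarrow: 2 of 2 neighbours ≥ 2, panics.
  Marsh: 1 of 2 neighbours ≥ 1, panics.
Round 3 — no new panics; cascade stops.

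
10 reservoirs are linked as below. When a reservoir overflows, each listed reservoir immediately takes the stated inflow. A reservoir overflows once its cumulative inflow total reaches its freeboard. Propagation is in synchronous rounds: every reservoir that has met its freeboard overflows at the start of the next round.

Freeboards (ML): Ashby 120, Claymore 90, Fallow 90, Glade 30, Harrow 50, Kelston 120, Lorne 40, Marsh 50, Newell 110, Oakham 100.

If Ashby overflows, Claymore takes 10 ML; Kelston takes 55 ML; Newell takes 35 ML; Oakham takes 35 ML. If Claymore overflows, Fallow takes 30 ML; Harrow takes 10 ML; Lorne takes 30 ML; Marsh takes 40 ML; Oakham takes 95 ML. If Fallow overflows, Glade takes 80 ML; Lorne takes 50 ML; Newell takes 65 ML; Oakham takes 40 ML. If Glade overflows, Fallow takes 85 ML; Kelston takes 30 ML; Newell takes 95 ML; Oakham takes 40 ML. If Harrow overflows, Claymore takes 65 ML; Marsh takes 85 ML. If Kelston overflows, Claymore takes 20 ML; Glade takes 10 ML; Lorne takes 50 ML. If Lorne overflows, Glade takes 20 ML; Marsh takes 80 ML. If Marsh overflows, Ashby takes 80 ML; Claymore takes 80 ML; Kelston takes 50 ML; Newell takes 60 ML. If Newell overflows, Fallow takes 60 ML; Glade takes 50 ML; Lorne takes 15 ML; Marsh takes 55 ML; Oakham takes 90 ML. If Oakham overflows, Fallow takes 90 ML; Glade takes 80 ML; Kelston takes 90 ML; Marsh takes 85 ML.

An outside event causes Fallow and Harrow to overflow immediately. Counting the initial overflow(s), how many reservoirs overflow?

Round 1 — Fallow, Harrow overflow (initial).
  Claymore: +65 → 65 < 90
  Glade: +80 → 80 ≥ 30
  Lorne: +50 → 50 ≥ 40
  Marsh: +85 → 85 ≥ 50
  Newell: +65 → 65 < 110
  Oakham: +40 → 40 < 100
Round 2 — Glade, Lorne, Marsh overflow.
  Ashby: +80 → 80 < 120
  Claymore: +80 → 145 ≥ 90
  Kelston: +30+50 → 80 < 120
  Newell: +95+60 → 220 ≥ 110
  Oakham: +40 → 80 < 100
Round 3 — Claymore, Newell overflow.
  Oakham: +95+90 → 265 ≥ 100
Round 4 — Oakham overflows.
  Kelston: +90 → 170 ≥ 120
Round 5 — Kelston overflows.
No further overflows.

9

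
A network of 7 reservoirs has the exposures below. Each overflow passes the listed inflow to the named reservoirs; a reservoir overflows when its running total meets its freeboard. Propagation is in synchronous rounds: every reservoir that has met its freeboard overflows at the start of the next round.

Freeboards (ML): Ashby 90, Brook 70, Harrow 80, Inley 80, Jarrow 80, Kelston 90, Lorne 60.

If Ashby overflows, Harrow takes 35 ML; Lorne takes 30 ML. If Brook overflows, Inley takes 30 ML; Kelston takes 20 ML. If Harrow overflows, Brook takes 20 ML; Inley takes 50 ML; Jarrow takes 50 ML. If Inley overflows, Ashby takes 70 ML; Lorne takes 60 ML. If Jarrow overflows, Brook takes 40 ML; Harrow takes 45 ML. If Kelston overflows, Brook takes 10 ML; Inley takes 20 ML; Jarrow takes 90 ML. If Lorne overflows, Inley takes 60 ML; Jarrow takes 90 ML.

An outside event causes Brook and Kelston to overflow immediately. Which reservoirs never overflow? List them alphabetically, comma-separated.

Round 1 — Brook, Kelston overflow (initial).
  Inley: +30+20 → 50 < 80
  Jarrow: +90 → 90 ≥ 80
Round 2 — Jarrow overflows.
  Harrow: +45 → 45 < 80
No further overflows.

Ashby, Harrow, Inley, Lorne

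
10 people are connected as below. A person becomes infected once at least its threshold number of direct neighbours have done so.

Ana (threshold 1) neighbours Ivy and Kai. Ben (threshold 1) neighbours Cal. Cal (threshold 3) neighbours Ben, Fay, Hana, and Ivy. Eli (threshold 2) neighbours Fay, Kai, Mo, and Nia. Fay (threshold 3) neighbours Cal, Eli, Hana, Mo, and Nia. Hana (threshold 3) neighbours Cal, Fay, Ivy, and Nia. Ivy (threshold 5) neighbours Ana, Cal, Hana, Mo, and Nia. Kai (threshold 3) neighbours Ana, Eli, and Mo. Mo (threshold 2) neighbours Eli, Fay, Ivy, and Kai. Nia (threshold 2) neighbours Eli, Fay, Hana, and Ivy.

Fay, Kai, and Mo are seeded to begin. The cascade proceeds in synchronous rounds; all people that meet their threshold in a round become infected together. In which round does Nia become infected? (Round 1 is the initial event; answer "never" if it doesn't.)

Round 1 — Fay, Kai, Mo become infected (initial).
Round 2 — checking thresholds:
  Ana: 1 of 2 neighbours ≥ 1, becomes infected.
  Cal: 1 of 4 neighbours < 3, below threshold.
  Eli: 3 of 4 neighbours ≥ 2, becomes infected.
  Hana: 1 of 4 neighbours < 3, below threshold.
  Ivy: 1 of 5 neighbours < 5, below threshold.
  Nia: 1 of 4 neighbours < 2, below threshold.
Round 3 — checking thresholds:
  Cal: 1 of 4 neighbours < 3, below threshold.
  Hana: 1 of 4 neighbours < 3, below threshold.
  Ivy: 2 of 5 neighbours < 5, below threshold.
  Nia: 2 of 4 neighbours ≥ 2, becomes infected.
Round 4 — no new infections; cascade stops.

3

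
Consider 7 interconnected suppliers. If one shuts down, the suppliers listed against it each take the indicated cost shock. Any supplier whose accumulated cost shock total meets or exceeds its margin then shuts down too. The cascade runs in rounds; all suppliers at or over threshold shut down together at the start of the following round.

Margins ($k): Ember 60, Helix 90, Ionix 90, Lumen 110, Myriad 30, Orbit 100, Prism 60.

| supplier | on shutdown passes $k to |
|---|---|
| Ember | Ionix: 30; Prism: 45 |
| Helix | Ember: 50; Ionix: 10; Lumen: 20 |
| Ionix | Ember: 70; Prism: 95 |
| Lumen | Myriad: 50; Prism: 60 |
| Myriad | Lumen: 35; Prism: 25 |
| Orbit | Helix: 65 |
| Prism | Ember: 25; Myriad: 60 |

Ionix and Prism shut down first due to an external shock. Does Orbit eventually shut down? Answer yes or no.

no

Round 1 — Ionix, Prism shut down (initial).
  Ember: +70+25 → 95 ≥ 60
  Myriad: +60 → 60 ≥ 30
Round 2 — Ember, Myriad shut down.
  Lumen: +35 → 35 < 110
No further shutdowns.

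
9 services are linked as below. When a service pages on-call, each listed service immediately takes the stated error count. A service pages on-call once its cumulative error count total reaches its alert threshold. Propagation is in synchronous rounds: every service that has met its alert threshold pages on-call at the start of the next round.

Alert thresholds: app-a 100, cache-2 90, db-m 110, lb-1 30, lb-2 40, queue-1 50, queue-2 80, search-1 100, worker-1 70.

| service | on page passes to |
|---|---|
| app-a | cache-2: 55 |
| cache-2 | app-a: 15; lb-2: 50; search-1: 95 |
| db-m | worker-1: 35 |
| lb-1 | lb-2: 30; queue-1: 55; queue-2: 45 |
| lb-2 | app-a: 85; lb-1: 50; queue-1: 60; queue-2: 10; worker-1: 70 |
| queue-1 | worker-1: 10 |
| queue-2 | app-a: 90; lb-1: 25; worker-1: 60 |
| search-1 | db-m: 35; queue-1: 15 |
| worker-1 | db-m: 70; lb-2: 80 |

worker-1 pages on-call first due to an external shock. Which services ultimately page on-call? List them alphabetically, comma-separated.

Round 1 — worker-1 pages on-call (initial).
  db-m: +70 → 70 < 110
  lb-2: +80 → 80 ≥ 40
Round 2 — lb-2 pages on-call.
  app-a: +85 → 85 < 100
  lb-1: +50 → 50 ≥ 30
  queue-1: +60 → 60 ≥ 50
  queue-2: +10 → 10 < 80
Round 3 — lb-1, queue-1 page on-call.
  queue-2: +45 → 55 < 80
No further pages.

lb-1, lb-2, queue-1, worker-1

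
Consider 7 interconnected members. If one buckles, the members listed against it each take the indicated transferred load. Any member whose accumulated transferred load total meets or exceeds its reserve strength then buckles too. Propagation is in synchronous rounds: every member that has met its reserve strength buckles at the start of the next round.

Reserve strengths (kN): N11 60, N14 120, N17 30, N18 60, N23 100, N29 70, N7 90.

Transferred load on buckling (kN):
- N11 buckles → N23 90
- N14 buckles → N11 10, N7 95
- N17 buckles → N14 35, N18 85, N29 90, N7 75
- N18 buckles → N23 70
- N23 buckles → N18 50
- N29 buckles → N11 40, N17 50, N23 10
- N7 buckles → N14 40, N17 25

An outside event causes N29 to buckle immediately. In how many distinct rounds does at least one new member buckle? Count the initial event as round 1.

Round 1 — N29 buckles (initial).
  N11: +40 → 40 < 60
  N17: +50 → 50 ≥ 30
  N23: +10 → 10 < 100
Round 2 — N17 buckles.
  N14: +35 → 35 < 120
  N18: +85 → 85 ≥ 60
  N7: +75 → 75 < 90
Round 3 — N18 buckles.
  N23: +70 → 80 < 100
No further bucklings.

3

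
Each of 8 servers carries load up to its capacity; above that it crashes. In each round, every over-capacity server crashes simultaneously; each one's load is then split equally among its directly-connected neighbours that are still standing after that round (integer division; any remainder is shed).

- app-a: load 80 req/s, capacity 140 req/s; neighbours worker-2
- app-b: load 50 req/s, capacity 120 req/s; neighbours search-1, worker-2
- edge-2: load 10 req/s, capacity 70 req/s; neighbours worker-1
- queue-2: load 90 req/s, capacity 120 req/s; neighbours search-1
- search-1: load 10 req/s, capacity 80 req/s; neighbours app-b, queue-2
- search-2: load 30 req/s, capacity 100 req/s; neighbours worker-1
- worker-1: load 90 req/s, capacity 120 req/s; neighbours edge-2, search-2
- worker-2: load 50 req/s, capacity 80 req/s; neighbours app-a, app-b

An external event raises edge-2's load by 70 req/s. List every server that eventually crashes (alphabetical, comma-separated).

edge-2, search-2, worker-1

Round 1 — edge-2 at 80 > 70. edge-2 crashes.
  edge-2 sheds 80 req/s to worker-1: 80 each.
    worker-1: 90+80 = 170 > 120
Round 2 — worker-1 crashes.
  worker-1 sheds 170 req/s to search-2: 170 each.
    search-2: 30+170 = 200 > 100
Round 3 — search-2 crashes.
  search-2 sheds 200 req/s: no online neighbours, lost.
No further crashes.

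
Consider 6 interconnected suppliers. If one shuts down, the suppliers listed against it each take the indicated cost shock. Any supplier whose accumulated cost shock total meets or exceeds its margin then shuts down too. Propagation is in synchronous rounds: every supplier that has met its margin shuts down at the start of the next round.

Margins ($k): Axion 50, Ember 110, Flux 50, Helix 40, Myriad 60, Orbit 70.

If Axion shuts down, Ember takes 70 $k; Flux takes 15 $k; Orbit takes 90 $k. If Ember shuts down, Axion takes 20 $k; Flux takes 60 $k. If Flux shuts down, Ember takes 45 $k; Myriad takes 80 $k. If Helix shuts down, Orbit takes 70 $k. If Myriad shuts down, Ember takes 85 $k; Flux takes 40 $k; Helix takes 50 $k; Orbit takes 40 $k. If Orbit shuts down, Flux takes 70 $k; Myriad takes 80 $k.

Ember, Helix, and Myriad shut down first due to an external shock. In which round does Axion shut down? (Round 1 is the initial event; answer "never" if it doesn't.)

Round 1 — Ember, Helix, Myriad shut down (initial).
  Axion: +20 → 20 < 50
  Flux: +60+40 → 100 ≥ 50
  Orbit: +70+40 → 110 ≥ 70
Round 2 — Flux, Orbit shut down.
No further shutdowns.

never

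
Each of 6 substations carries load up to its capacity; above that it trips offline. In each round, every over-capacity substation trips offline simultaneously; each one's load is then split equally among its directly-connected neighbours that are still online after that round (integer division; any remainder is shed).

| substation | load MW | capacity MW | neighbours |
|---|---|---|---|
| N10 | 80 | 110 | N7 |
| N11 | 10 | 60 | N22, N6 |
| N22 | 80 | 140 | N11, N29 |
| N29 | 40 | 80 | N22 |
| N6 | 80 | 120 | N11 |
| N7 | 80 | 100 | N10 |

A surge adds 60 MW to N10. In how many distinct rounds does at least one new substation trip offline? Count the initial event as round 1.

Round 1 — N10 at 140 > 110. N10 trips offline.
  N10 sheds 140 MW to N7: 140 each.
    N7: 80+140 = 220 > 100
Round 2 — N7 trips offline.
  N7 sheds 220 MW: no online neighbours, lost.
No further trips.

2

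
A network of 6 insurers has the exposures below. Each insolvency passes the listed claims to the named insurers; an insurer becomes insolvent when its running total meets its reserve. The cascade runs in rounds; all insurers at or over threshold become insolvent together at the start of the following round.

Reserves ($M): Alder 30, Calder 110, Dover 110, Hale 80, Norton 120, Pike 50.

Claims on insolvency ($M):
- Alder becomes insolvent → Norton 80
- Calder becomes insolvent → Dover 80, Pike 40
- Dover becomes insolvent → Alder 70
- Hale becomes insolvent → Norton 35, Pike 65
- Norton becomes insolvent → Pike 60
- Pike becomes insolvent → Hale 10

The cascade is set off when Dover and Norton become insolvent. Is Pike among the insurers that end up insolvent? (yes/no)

Round 1 — Dover, Norton become insolvent (initial).
  Alder: +70 → 70 ≥ 30
  Pike: +60 → 60 ≥ 50
Round 2 — Alder, Pike become insolvent.
  Hale: +10 → 10 < 80
No further insolvencies.

yes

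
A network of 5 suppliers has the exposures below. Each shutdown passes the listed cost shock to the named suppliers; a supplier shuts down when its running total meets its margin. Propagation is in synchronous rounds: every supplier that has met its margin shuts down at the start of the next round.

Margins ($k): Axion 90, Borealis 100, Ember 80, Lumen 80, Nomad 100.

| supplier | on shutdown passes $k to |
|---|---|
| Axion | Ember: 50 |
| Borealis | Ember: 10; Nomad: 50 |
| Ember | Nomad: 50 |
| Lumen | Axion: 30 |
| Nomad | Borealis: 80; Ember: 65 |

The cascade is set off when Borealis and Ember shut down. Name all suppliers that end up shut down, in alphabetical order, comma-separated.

Borealis, Ember, Nomad

Round 1 — Borealis, Ember shut down (initial).
  Nomad: +50+50 → 100 ≥ 100
Round 2 — Nomad shuts down.
No further shutdowns.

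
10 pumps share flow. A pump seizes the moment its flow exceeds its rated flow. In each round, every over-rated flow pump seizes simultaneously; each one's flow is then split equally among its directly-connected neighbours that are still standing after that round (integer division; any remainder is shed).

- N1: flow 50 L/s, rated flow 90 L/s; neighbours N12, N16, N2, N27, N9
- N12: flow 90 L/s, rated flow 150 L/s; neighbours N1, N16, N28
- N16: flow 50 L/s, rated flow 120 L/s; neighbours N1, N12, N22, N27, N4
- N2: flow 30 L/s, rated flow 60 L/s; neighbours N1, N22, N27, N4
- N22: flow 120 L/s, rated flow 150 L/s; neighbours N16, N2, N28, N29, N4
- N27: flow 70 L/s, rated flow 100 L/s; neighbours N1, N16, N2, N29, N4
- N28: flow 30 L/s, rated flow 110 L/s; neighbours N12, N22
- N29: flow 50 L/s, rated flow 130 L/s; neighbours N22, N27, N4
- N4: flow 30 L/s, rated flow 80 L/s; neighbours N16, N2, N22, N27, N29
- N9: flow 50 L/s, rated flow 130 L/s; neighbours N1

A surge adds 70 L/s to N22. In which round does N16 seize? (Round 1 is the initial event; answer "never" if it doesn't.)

Round 1 — N22 at 190 > 150. N22 seizes.
  N22 sheds 190 L/s to N16, N2, N28, N29, N4: 38 each.
    N16: 50+38 = 88 ≤ 120
    N2: 30+38 = 68 > 60
    N28: 30+38 = 68 ≤ 110
    N29: 50+38 = 88 ≤ 130
    N4: 30+38 = 68 ≤ 80
Round 2 — N2 seizes.
  N2 sheds 68 L/s to N1, N27, N4: 22 each (2 lost).
    N1: 50+22 = 72 ≤ 90
    N27: 70+22 = 92 ≤ 100
    N4: 68+22 = 90 > 80
Round 3 — N4 seizes.
  N4 sheds 90 L/s to N16, N27, N29: 30 each.
    N16: 88+30 = 118 ≤ 120
    N27: 92+30 = 122 > 100
    N29: 88+30 = 118 ≤ 130
Round 4 — N27 seizes.
  N27 sheds 122 L/s to N1, N16, N29: 40 each (2 lost).
    N1: 72+40 = 112 > 90
    N16: 118+40 = 158 > 120
    N29: 118+40 = 158 > 130
Round 5 — N1, N16, N29 seize.
  N1 sheds 112 L/s to N12, N9: 56 each.
    N12: 90+56 = 146 ≤ 150
    N9: 50+56 = 106 ≤ 130
  N16 sheds 158 L/s to N12: 158 each.
    N12: 146+158 = 304 > 150
  N29 sheds 158 L/s: no online neighbours, lost.
Round 6 — N12 seizes.
  N12 sheds 304 L/s to N28: 304 each.
    N28: 68+304 = 372 > 110
Round 7 — N28 seizes.
  N28 sheds 372 L/s: no online neighbours, lost.
No further seizures.

5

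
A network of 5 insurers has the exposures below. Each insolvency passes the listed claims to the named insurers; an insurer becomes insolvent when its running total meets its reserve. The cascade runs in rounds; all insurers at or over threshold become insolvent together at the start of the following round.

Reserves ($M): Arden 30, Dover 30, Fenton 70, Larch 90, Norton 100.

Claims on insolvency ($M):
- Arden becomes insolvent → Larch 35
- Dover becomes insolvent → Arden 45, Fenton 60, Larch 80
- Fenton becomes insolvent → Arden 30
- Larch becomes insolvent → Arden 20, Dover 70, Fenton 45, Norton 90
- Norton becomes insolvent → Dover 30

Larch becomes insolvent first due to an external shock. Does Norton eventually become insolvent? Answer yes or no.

no

Round 1 — Larch becomes insolvent (initial).
  Arden: +20 → 20 < 30
  Dover: +70 → 70 ≥ 30
  Fenton: +45 → 45 < 70
  Norton: +90 → 90 < 100
Round 2 — Dover becomes insolvent.
  Arden: +45 → 65 ≥ 30
  Fenton: +60 → 105 ≥ 70
Round 3 — Arden, Fenton become insolvent.
No further insolvencies.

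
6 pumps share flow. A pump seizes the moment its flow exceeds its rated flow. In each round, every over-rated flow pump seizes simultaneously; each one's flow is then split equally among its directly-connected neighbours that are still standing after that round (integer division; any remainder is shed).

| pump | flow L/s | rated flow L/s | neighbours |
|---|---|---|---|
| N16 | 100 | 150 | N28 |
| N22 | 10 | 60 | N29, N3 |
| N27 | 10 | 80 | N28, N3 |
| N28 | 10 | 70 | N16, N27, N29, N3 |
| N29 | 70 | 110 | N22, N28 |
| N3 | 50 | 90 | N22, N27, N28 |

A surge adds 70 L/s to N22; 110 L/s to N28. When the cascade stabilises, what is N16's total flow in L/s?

Round 1 — N22 at 80 > 60; N28 at 120 > 70. N22, N28 seize.
  N22 sheds 80 L/s to N29, N3: 40 each.
    N29: 70+40 = 110 ≤ 110
    N3: 50+40 = 90 ≤ 90
  N28 sheds 120 L/s to N16, N27, N29, N3: 30 each.
    N16: 100+30 = 130 ≤ 150
    N27: 10+30 = 40 ≤ 80
    N29: 110+30 = 140 > 110
    N3: 90+30 = 120 > 90
Round 2 — N29, N3 seize.
  N29 sheds 140 L/s: no online neighbours, lost.
  N3 sheds 120 L/s to N27: 120 each.
    N27: 40+120 = 160 > 80
Round 3 — N27 seizes.
  N27 sheds 160 L/s: no online neighbours, lost.
No further seizures.

130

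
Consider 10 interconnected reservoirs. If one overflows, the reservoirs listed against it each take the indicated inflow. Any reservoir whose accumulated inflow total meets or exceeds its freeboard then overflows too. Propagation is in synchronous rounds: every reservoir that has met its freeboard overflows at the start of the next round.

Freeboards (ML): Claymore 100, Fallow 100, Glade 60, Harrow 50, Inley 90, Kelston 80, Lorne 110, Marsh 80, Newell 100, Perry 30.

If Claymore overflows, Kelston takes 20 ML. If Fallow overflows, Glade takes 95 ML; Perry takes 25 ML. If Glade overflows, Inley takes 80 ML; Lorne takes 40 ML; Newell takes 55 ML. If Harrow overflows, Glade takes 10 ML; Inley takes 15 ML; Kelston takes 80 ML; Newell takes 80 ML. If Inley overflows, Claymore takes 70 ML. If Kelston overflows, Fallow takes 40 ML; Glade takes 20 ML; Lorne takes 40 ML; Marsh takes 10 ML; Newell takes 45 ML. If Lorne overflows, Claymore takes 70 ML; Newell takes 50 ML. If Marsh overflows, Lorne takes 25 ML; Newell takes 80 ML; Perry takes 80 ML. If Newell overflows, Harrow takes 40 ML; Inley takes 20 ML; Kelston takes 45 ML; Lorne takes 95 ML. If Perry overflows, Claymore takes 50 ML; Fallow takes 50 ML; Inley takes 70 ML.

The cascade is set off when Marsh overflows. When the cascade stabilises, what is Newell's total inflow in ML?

Round 1 — Marsh overflows (initial).
  Lorne: +25 → 25 < 110
  Newell: +80 → 80 < 100
  Perry: +80 → 80 ≥ 30
Round 2 — Perry overflows.
  Claymore: +50 → 50 < 100
  Fallow: +50 → 50 < 100
  Inley: +70 → 70 < 90
No further overflows.

80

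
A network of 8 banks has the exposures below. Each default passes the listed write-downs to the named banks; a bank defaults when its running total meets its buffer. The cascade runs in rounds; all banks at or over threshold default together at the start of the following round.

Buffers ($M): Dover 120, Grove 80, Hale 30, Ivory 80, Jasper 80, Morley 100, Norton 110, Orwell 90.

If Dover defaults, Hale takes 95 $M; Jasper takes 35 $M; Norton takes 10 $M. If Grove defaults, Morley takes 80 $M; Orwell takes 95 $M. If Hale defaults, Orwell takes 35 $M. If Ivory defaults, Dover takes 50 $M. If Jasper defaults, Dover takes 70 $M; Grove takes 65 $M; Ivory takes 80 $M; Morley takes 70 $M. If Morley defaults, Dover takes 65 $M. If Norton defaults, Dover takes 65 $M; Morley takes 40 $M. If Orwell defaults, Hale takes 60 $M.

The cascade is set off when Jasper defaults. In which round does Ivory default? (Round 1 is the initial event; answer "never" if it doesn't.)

2

Round 1 — Jasper defaults (initial).
  Dover: +70 → 70 < 120
  Grove: +65 → 65 < 80
  Ivory: +80 → 80 ≥ 80
  Morley: +70 → 70 < 100
Round 2 — Ivory defaults.
  Dover: +50 → 120 ≥ 120
Round 3 — Dover defaults.
  Hale: +95 → 95 ≥ 30
  Norton: +10 → 10 < 110
Round 4 — Hale defaults.
  Orwell: +35 → 35 < 90
No further defaults.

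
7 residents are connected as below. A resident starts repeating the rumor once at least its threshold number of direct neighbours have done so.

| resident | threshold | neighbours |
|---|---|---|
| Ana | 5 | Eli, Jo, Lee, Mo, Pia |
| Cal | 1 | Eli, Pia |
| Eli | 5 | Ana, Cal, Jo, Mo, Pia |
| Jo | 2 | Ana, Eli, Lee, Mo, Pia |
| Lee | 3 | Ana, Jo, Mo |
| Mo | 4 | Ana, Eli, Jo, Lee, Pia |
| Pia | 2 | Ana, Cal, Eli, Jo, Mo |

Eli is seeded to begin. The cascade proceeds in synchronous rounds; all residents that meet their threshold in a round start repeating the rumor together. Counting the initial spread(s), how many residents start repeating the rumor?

4

Round 1 — Eli starts repeating the rumor (initial).
Round 2 — checking thresholds:
  Ana: 1 of 5 neighbours < 5, not yet.
  Cal: 1 of 2 neighbours ≥ 1, starts repeating the rumor.
  Jo: 1 of 5 neighbours < 2, not yet.
  Mo: 1 of 5 neighbours < 4, not yet.
  Pia: 1 of 5 neighbours < 2, not yet.
Round 3 — checking thresholds:
  Ana: 1 of 5 neighbours < 5, not yet.
  Jo: 1 of 5 neighbours < 2, not yet.
  Mo: 1 of 5 neighbours < 4, not yet.
  Pia: 2 of 5 neighbours ≥ 2, starts repeating the rumor.
Round 4 — checking thresholds:
  Ana: 2 of 5 neighbours < 5, not yet.
  Jo: 2 of 5 neighbours ≥ 2, starts repeating the rumor.
  Mo: 2 of 5 neighbours < 4, not yet.
Round 5 — no new spreads; cascade stops.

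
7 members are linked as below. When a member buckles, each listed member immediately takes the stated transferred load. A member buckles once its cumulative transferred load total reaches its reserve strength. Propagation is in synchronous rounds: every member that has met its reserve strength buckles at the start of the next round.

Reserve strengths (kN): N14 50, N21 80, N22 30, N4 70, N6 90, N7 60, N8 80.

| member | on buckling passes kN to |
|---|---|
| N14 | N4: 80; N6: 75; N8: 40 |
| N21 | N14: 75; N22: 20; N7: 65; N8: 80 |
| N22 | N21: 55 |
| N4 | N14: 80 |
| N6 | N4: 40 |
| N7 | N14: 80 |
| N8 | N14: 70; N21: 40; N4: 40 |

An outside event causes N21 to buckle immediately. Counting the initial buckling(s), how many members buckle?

Round 1 — N21 buckles (initial).
  N14: +75 → 75 ≥ 50
  N22: +20 → 20 < 30
  N7: +65 → 65 ≥ 60
  N8: +80 → 80 ≥ 80
Round 2 — N14, N7, N8 buckle.
  N4: +80+40 → 120 ≥ 70
  N6: +75 → 75 < 90
Round 3 — N4 buckles.
No further bucklings.

5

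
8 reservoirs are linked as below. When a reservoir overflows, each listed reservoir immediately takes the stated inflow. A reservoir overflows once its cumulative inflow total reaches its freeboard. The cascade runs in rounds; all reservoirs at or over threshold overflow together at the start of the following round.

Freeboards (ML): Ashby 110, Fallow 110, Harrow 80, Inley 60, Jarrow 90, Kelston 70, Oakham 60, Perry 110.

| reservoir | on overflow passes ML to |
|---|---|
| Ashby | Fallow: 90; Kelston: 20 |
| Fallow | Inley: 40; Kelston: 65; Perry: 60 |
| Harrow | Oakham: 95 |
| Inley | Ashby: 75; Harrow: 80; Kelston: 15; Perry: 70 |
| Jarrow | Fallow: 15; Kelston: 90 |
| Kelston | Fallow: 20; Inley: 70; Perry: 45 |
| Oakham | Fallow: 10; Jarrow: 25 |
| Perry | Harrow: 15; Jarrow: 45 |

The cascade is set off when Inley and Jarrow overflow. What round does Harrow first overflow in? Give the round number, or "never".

2

Round 1 — Inley, Jarrow overflow (initial).
  Ashby: +75 → 75 < 110
  Fallow: +15 → 15 < 110
  Harrow: +80 → 80 ≥ 80
  Kelston: +15+90 → 105 ≥ 70
  Perry: +70 → 70 < 110
Round 2 — Harrow, Kelston overflow.
  Fallow: +20 → 35 < 110
  Oakham: +95 → 95 ≥ 60
  Perry: +45 → 115 ≥ 110
Round 3 — Oakham, Perry overflow.
  Fallow: +10 → 45 < 110
No further overflows.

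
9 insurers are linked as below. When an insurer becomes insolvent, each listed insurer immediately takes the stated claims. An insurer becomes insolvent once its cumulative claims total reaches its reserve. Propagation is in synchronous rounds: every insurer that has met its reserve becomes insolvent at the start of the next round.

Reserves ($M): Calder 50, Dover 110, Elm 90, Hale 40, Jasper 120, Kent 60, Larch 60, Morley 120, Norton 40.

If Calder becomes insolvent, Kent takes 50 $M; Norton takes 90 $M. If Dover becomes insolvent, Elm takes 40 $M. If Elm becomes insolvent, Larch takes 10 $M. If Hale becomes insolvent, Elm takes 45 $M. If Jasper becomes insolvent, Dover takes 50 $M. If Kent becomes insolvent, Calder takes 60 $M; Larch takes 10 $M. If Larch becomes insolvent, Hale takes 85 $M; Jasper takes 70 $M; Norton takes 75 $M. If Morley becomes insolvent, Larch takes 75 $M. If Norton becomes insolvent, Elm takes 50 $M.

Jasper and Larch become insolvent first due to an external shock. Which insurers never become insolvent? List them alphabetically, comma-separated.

Round 1 — Jasper, Larch become insolvent (initial).
  Dover: +50 → 50 < 110
  Hale: +85 → 85 ≥ 40
  Norton: +75 → 75 ≥ 40
Round 2 — Hale, Norton become insolvent.
  Elm: +45+50 → 95 ≥ 90
Round 3 — Elm becomes insolvent.
No further insolvencies.

Calder, Dover, Kent, Morley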